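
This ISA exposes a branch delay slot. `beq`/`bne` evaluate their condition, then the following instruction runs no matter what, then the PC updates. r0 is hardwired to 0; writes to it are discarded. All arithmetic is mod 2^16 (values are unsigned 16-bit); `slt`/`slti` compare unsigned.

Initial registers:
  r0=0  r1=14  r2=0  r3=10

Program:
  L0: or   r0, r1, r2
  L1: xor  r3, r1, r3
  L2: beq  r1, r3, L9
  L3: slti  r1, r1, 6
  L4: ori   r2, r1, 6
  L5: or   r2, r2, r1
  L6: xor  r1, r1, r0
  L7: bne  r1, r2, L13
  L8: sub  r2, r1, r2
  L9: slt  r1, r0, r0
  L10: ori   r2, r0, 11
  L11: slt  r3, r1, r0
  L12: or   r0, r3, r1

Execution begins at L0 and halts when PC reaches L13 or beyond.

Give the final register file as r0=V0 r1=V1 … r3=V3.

#0 or   r0, r1, r2 ; 0/14/0/10
#1 xor  r3, r1, r3 ; 0/14/0/4
#2 beq  r1, r3, L9 ; 0/14/0/4 ; →fallthru
#3 slti  r1, r1, 6 ; 0/0/0/4
#4 ori   r2, r1, 6 ; 0/0/6/4
#5 or   r2, r2, r1 ; 0/0/6/4
#6 xor  r1, r1, r0 ; 0/0/6/4
#7 bne  r1, r2, L13 ; 0/0/6/4 ; →target
#8 sub  r2, r1, r2 ; 0/0/65530/4

r0=0 r1=0 r2=65530 r3=4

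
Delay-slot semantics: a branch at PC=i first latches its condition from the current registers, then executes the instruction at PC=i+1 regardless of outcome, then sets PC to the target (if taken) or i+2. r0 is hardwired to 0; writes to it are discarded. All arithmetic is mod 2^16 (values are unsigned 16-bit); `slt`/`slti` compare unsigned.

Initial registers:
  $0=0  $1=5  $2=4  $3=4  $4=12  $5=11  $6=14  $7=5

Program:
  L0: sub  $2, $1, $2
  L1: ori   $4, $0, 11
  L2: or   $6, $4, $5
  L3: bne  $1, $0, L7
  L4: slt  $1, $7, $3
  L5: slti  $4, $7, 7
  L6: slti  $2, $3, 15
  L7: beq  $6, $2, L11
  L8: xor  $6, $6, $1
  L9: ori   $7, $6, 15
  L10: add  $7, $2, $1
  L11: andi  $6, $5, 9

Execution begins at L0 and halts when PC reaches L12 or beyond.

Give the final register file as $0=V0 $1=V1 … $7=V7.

$0=0 $1=0 $2=1 $3=4 $4=11 $5=11 $6=9 $7=1

[0] sub  $2, $1, $2  →  {$0:0, $1:5, $2:1, $3:4, $4:12, $5:11, $6:14, $7:5}
[1] ori   $4, $0, 11  →  {$0:0, $1:5, $2:1, $3:4, $4:11, $5:11, $6:14, $7:5}
[2] or   $6, $4, $5  →  {$0:0, $1:5, $2:1, $3:4, $4:11, $5:11, $6:11, $7:5}
[3] bne  $1, $0, L7  →  {$0:0, $1:5, $2:1, $3:4, $4:11, $5:11, $6:11, $7:5}  ⟨branch taken⟩
[4] slt  $1, $7, $3  →  {$0:0, $1:0, $2:1, $3:4, $4:11, $5:11, $6:11, $7:5}
[7] beq  $6, $2, L11  →  {$0:0, $1:0, $2:1, $3:4, $4:11, $5:11, $6:11, $7:5}  ⟨branch fallthrough⟩
[8] xor  $6, $6, $1  →  {$0:0, $1:0, $2:1, $3:4, $4:11, $5:11, $6:11, $7:5}
[9] ori   $7, $6, 15  →  {$0:0, $1:0, $2:1, $3:4, $4:11, $5:11, $6:11, $7:15}
[10] add  $7, $2, $1  →  {$0:0, $1:0, $2:1, $3:4, $4:11, $5:11, $6:11, $7:1}
[11] andi  $6, $5, 9  →  {$0:0, $1:0, $2:1, $3:4, $4:11, $5:11, $6:9, $7:1}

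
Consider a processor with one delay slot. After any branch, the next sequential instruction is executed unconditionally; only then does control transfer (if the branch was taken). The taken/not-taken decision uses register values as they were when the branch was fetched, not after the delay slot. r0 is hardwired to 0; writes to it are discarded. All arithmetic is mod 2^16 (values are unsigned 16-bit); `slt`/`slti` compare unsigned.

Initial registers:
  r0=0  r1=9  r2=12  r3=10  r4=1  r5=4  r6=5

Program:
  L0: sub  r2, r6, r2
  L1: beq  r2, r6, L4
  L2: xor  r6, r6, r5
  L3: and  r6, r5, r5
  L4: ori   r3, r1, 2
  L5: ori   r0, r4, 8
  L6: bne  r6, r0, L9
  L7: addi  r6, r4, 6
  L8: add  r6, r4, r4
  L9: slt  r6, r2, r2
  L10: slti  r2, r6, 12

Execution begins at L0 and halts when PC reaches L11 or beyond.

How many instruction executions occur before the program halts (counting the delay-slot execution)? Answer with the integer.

10

[0] sub  r2, r6, r2  →  {r0:0, r1:9, r2:65529, r3:10, r4:1, r5:4, r6:5}
[1] beq  r2, r6, L4  →  {r0:0, r1:9, r2:65529, r3:10, r4:1, r5:4, r6:5}  ⟨branch fallthrough⟩
[2] xor  r6, r6, r5  →  {r0:0, r1:9, r2:65529, r3:10, r4:1, r5:4, r6:1}
[3] and  r6, r5, r5  →  {r0:0, r1:9, r2:65529, r3:10, r4:1, r5:4, r6:4}
[4] ori   r3, r1, 2  →  {r0:0, r1:9, r2:65529, r3:11, r4:1, r5:4, r6:4}
[5] ori   r0, r4, 8  →  {r0:0, r1:9, r2:65529, r3:11, r4:1, r5:4, r6:4}
[6] bne  r6, r0, L9  →  {r0:0, r1:9, r2:65529, r3:11, r4:1, r5:4, r6:4}  ⟨branch taken⟩
[7] addi  r6, r4, 6  →  {r0:0, r1:9, r2:65529, r3:11, r4:1, r5:4, r6:7}
[9] slt  r6, r2, r2  →  {r0:0, r1:9, r2:65529, r3:11, r4:1, r5:4, r6:0}
[10] slti  r2, r6, 12  →  {r0:0, r1:9, r2:1, r3:11, r4:1, r5:4, r6:0}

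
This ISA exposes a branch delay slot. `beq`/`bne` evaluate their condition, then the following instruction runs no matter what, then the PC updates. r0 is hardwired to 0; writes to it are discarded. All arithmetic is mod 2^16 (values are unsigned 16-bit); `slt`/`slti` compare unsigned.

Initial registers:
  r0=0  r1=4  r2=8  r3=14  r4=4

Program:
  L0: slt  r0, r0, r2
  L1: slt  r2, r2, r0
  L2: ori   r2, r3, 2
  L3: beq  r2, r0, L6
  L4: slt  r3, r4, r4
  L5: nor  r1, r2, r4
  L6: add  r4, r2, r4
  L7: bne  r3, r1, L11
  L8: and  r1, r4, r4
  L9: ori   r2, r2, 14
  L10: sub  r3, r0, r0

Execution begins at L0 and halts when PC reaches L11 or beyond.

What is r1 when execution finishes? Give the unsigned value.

18

#0 slt  r0, r0, r2 ; 0/4/8/14/4
#1 slt  r2, r2, r0 ; 0/4/0/14/4
#2 ori   r2, r3, 2 ; 0/4/14/14/4
#3 beq  r2, r0, L6 ; 0/4/14/14/4 ; →fallthru
#4 slt  r3, r4, r4 ; 0/4/14/0/4
#5 nor  r1, r2, r4 ; 0/65521/14/0/4
#6 add  r4, r2, r4 ; 0/65521/14/0/18
#7 bne  r3, r1, L11 ; 0/65521/14/0/18 ; →target
#8 and  r1, r4, r4 ; 0/18/14/0/18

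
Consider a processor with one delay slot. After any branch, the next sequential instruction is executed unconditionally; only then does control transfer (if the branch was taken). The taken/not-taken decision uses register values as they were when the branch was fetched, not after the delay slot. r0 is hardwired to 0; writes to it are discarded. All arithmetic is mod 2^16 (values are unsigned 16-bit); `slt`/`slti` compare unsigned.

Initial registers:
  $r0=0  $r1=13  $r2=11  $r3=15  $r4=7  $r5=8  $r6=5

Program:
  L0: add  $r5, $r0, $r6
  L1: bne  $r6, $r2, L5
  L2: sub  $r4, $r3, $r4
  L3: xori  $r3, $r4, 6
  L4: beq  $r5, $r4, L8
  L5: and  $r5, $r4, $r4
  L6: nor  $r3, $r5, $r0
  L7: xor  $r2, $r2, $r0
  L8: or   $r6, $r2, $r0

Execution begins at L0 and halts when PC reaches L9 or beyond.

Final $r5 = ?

8

PC=0  add  $r5, $r0, $r6     | $r0=0 $r1=13 $r2=11 $r3=15 $r4=7 $r5=5 $r6=5
PC=1  bne  $r6, $r2, L5      | $r0=0 $r1=13 $r2=11 $r3=15 $r4=7 $r5=5 $r6=5  [TAKEN]
PC=2  sub  $r4, $r3, $r4     | $r0=0 $r1=13 $r2=11 $r3=15 $r4=8 $r5=5 $r6=5
PC=5  and  $r5, $r4, $r4     | $r0=0 $r1=13 $r2=11 $r3=15 $r4=8 $r5=8 $r6=5
PC=6  nor  $r3, $r5, $r0     | $r0=0 $r1=13 $r2=11 $r3=65527 $r4=8 $r5=8 $r6=5
PC=7  xor  $r2, $r2, $r0     | $r0=0 $r1=13 $r2=11 $r3=65527 $r4=8 $r5=8 $r6=5
PC=8  or   $r6, $r2, $r0     | $r0=0 $r1=13 $r2=11 $r3=65527 $r4=8 $r5=8 $r6=11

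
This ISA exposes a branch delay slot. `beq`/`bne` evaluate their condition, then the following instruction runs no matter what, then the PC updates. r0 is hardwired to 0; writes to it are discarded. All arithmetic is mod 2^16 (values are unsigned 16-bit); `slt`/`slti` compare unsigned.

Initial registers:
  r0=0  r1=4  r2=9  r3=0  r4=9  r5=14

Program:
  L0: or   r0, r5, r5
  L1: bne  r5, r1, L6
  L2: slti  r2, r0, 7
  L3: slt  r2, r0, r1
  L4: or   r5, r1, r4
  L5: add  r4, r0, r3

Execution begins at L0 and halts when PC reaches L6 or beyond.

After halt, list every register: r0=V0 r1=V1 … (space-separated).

r0=0 r1=4 r2=1 r3=0 r4=9 r5=14

[0] or   r0, r5, r5  →  {r0:0, r1:4, r2:9, r3:0, r4:9, r5:14}
[1] bne  r5, r1, L6  →  {r0:0, r1:4, r2:9, r3:0, r4:9, r5:14}  ⟨branch taken⟩
[2] slti  r2, r0, 7  →  {r0:0, r1:4, r2:1, r3:0, r4:9, r5:14}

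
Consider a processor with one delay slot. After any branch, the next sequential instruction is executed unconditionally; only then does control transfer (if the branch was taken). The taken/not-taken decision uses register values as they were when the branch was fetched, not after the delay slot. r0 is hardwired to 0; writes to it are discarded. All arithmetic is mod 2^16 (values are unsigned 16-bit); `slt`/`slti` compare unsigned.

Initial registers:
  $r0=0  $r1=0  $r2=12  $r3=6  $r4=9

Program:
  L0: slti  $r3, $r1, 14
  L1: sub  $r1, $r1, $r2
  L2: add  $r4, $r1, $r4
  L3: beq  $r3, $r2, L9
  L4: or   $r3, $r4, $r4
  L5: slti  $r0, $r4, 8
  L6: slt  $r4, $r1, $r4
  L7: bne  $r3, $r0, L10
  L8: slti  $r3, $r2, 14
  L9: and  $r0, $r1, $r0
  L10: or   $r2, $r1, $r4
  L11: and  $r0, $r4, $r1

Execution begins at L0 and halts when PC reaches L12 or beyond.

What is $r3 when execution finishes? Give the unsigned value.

1

PC=0  slti  $r3, $r1, 14     | $r0=0 $r1=0 $r2=12 $r3=1 $r4=9
PC=1  sub  $r1, $r1, $r2     | $r0=0 $r1=65524 $r2=12 $r3=1 $r4=9
PC=2  add  $r4, $r1, $r4     | $r0=0 $r1=65524 $r2=12 $r3=1 $r4=65533
PC=3  beq  $r3, $r2, L9      | $r0=0 $r1=65524 $r2=12 $r3=1 $r4=65533  [not taken]
PC=4  or   $r3, $r4, $r4     | $r0=0 $r1=65524 $r2=12 $r3=65533 $r4=65533
PC=5  slti  $r0, $r4, 8      | $r0=0 $r1=65524 $r2=12 $r3=65533 $r4=65533
PC=6  slt  $r4, $r1, $r4     | $r0=0 $r1=65524 $r2=12 $r3=65533 $r4=1
PC=7  bne  $r3, $r0, L10     | $r0=0 $r1=65524 $r2=12 $r3=65533 $r4=1  [TAKEN]
PC=8  slti  $r3, $r2, 14     | $r0=0 $r1=65524 $r2=12 $r3=1 $r4=1
PC=10 or   $r2, $r1, $r4     | $r0=0 $r1=65524 $r2=65525 $r3=1 $r4=1
PC=11 and  $r0, $r4, $r1     | $r0=0 $r1=65524 $r2=65525 $r3=1 $r4=1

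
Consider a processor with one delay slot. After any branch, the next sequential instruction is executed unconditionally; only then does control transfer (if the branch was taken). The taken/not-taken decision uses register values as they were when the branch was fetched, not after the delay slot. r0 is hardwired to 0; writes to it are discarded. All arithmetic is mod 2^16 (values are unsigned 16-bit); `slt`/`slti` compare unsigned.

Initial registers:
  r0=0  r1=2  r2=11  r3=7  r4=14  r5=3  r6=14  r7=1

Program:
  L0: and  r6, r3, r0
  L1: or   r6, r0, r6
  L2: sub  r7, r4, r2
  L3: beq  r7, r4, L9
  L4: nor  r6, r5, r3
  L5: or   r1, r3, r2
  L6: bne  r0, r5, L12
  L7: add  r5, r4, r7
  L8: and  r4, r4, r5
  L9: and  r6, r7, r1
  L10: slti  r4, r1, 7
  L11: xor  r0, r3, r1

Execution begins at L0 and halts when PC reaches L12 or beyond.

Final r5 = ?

17

PC=0  and  r6, r3, r0        | r0=0 r1=2 r2=11 r3=7 r4=14 r5=3 r6=0 r7=1
PC=1  or   r6, r0, r6        | r0=0 r1=2 r2=11 r3=7 r4=14 r5=3 r6=0 r7=1
PC=2  sub  r7, r4, r2        | r0=0 r1=2 r2=11 r3=7 r4=14 r5=3 r6=0 r7=3
PC=3  beq  r7, r4, L9        | r0=0 r1=2 r2=11 r3=7 r4=14 r5=3 r6=0 r7=3  [not taken]
PC=4  nor  r6, r5, r3        | r0=0 r1=2 r2=11 r3=7 r4=14 r5=3 r6=65528 r7=3
PC=5  or   r1, r3, r2        | r0=0 r1=15 r2=11 r3=7 r4=14 r5=3 r6=65528 r7=3
PC=6  bne  r0, r5, L12       | r0=0 r1=15 r2=11 r3=7 r4=14 r5=3 r6=65528 r7=3  [TAKEN]
PC=7  add  r5, r4, r7        | r0=0 r1=15 r2=11 r3=7 r4=14 r5=17 r6=65528 r7=3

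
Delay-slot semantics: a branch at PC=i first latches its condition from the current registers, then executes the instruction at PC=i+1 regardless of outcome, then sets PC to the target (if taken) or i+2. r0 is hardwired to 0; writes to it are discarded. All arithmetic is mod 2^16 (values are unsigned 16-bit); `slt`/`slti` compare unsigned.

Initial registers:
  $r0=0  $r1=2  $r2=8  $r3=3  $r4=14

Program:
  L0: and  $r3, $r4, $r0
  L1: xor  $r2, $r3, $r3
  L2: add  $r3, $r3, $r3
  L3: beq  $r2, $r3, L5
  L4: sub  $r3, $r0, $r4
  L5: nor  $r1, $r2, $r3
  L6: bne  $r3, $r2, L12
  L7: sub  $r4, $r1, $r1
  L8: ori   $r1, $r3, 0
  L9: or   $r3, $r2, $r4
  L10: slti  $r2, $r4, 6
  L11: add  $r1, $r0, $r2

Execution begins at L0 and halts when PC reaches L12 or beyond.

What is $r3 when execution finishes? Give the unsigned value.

#0 and  $r3, $r4, $r0 ; 0/2/8/0/14
#1 xor  $r2, $r3, $r3 ; 0/2/0/0/14
#2 add  $r3, $r3, $r3 ; 0/2/0/0/14
#3 beq  $r2, $r3, L5 ; 0/2/0/0/14 ; →target
#4 sub  $r3, $r0, $r4 ; 0/2/0/65522/14
#5 nor  $r1, $r2, $r3 ; 0/13/0/65522/14
#6 bne  $r3, $r2, L12 ; 0/13/0/65522/14 ; →target
#7 sub  $r4, $r1, $r1 ; 0/13/0/65522/0

65522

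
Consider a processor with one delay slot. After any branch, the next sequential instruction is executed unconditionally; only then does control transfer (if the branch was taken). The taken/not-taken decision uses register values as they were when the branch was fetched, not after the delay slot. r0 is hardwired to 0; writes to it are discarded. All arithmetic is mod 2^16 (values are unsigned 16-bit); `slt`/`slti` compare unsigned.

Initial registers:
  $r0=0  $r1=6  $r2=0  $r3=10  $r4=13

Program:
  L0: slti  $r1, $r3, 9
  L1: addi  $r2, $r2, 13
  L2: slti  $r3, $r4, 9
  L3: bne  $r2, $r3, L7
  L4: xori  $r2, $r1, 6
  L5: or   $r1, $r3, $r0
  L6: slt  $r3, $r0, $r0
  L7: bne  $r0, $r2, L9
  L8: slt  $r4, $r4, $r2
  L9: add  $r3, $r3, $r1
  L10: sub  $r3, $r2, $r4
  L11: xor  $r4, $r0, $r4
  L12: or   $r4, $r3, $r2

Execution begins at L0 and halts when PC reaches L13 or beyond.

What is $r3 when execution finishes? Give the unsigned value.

PC=0  slti  $r1, $r3, 9      | $r0=0 $r1=0 $r2=0 $r3=10 $r4=13
PC=1  addi  $r2, $r2, 13     | $r0=0 $r1=0 $r2=13 $r3=10 $r4=13
PC=2  slti  $r3, $r4, 9      | $r0=0 $r1=0 $r2=13 $r3=0 $r4=13
PC=3  bne  $r2, $r3, L7      | $r0=0 $r1=0 $r2=13 $r3=0 $r4=13  [TAKEN]
PC=4  xori  $r2, $r1, 6      | $r0=0 $r1=0 $r2=6 $r3=0 $r4=13
PC=7  bne  $r0, $r2, L9      | $r0=0 $r1=0 $r2=6 $r3=0 $r4=13  [TAKEN]
PC=8  slt  $r4, $r4, $r2     | $r0=0 $r1=0 $r2=6 $r3=0 $r4=0
PC=9  add  $r3, $r3, $r1     | $r0=0 $r1=0 $r2=6 $r3=0 $r4=0
PC=10 sub  $r3, $r2, $r4     | $r0=0 $r1=0 $r2=6 $r3=6 $r4=0
PC=11 xor  $r4, $r0, $r4     | $r0=0 $r1=0 $r2=6 $r3=6 $r4=0
PC=12 or   $r4, $r3, $r2     | $r0=0 $r1=0 $r2=6 $r3=6 $r4=6

6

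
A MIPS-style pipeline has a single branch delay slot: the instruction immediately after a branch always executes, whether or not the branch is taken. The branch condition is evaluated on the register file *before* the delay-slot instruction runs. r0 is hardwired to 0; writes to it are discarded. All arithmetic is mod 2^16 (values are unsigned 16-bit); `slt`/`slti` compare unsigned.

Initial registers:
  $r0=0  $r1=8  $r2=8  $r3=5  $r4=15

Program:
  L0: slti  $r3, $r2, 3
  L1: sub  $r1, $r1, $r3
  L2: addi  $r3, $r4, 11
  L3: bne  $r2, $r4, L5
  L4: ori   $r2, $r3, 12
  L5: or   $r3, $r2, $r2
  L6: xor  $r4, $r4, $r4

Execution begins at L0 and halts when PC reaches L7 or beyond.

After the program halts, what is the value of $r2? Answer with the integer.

PC=0  slti  $r3, $r2, 3      | $r0=0 $r1=8 $r2=8 $r3=0 $r4=15
PC=1  sub  $r1, $r1, $r3     | $r0=0 $r1=8 $r2=8 $r3=0 $r4=15
PC=2  addi  $r3, $r4, 11     | $r0=0 $r1=8 $r2=8 $r3=26 $r4=15
PC=3  bne  $r2, $r4, L5      | $r0=0 $r1=8 $r2=8 $r3=26 $r4=15  [TAKEN]
PC=4  ori   $r2, $r3, 12     | $r0=0 $r1=8 $r2=30 $r3=26 $r4=15
PC=5  or   $r3, $r2, $r2     | $r0=0 $r1=8 $r2=30 $r3=30 $r4=15
PC=6  xor  $r4, $r4, $r4     | $r0=0 $r1=8 $r2=30 $r3=30 $r4=0

30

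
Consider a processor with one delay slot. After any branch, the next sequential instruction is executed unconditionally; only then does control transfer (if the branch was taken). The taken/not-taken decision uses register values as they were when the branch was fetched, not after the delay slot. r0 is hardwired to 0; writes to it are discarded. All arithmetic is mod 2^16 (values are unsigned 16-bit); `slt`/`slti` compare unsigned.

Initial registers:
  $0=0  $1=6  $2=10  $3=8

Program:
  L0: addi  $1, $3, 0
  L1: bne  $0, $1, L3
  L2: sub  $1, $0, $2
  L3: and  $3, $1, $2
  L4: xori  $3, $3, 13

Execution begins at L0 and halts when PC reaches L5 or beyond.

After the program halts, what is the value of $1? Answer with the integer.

65526

[0] addi  $1, $3, 0  →  {$0:0, $1:8, $2:10, $3:8}
[1] bne  $0, $1, L3  →  {$0:0, $1:8, $2:10, $3:8}  ⟨branch taken⟩
[2] sub  $1, $0, $2  →  {$0:0, $1:65526, $2:10, $3:8}
[3] and  $3, $1, $2  →  {$0:0, $1:65526, $2:10, $3:2}
[4] xori  $3, $3, 13  →  {$0:0, $1:65526, $2:10, $3:15}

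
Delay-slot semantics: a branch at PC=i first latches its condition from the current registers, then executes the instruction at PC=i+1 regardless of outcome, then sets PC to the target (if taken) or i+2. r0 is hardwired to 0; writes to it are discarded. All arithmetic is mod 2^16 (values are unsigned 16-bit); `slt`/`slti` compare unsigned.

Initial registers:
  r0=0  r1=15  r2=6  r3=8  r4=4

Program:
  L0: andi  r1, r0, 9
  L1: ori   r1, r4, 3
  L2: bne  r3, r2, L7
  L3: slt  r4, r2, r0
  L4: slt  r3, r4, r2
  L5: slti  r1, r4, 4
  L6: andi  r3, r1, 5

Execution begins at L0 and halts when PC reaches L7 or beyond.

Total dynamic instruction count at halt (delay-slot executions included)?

[0] andi  r1, r0, 9  →  {r0:0, r1:0, r2:6, r3:8, r4:4}
[1] ori   r1, r4, 3  →  {r0:0, r1:7, r2:6, r3:8, r4:4}
[2] bne  r3, r2, L7  →  {r0:0, r1:7, r2:6, r3:8, r4:4}  ⟨branch taken⟩
[3] slt  r4, r2, r0  →  {r0:0, r1:7, r2:6, r3:8, r4:0}

4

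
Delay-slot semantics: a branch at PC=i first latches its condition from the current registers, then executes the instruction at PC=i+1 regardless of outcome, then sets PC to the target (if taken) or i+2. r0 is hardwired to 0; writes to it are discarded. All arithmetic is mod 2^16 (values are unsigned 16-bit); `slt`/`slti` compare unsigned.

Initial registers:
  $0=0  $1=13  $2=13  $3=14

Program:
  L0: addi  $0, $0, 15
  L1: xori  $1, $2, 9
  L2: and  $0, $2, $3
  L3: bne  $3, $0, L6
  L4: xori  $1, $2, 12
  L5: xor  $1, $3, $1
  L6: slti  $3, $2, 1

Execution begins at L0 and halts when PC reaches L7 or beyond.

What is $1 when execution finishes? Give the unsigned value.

1

PC=0  addi  $0, $0, 15       | $0=0 $1=13 $2=13 $3=14
PC=1  xori  $1, $2, 9        | $0=0 $1=4 $2=13 $3=14
PC=2  and  $0, $2, $3        | $0=0 $1=4 $2=13 $3=14
PC=3  bne  $3, $0, L6        | $0=0 $1=4 $2=13 $3=14  [TAKEN]
PC=4  xori  $1, $2, 12       | $0=0 $1=1 $2=13 $3=14
PC=6  slti  $3, $2, 1        | $0=0 $1=1 $2=13 $3=0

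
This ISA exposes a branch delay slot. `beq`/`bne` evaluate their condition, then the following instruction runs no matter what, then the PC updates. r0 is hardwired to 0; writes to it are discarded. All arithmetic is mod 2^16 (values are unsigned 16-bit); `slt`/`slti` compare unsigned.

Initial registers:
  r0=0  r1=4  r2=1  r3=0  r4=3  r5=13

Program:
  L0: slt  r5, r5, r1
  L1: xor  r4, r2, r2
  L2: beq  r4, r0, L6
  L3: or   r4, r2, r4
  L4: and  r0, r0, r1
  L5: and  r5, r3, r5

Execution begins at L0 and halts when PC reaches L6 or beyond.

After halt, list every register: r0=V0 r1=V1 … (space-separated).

r0=0 r1=4 r2=1 r3=0 r4=1 r5=0

PC=0  slt  r5, r5, r1        | r0=0 r1=4 r2=1 r3=0 r4=3 r5=0
PC=1  xor  r4, r2, r2        | r0=0 r1=4 r2=1 r3=0 r4=0 r5=0
PC=2  beq  r4, r0, L6        | r0=0 r1=4 r2=1 r3=0 r4=0 r5=0  [TAKEN]
PC=3  or   r4, r2, r4        | r0=0 r1=4 r2=1 r3=0 r4=1 r5=0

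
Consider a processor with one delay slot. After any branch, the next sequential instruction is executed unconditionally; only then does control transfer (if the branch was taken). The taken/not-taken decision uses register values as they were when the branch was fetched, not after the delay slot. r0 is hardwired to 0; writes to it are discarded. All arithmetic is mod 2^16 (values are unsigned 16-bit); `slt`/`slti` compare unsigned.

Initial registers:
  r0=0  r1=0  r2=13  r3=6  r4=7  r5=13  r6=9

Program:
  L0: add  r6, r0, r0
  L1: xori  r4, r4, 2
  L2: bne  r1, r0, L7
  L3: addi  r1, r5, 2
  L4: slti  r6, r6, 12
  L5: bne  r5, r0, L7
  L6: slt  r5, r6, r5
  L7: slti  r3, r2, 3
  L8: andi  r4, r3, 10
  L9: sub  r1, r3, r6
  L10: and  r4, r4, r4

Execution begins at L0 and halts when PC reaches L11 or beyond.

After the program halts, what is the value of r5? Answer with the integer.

#0 add  r6, r0, r0 ; 0/0/13/6/7/13/0
#1 xori  r4, r4, 2 ; 0/0/13/6/5/13/0
#2 bne  r1, r0, L7 ; 0/0/13/6/5/13/0 ; →fallthru
#3 addi  r1, r5, 2 ; 0/15/13/6/5/13/0
#4 slti  r6, r6, 12 ; 0/15/13/6/5/13/1
#5 bne  r5, r0, L7 ; 0/15/13/6/5/13/1 ; →target
#6 slt  r5, r6, r5 ; 0/15/13/6/5/1/1
#7 slti  r3, r2, 3 ; 0/15/13/0/5/1/1
#8 andi  r4, r3, 10 ; 0/15/13/0/0/1/1
#9 sub  r1, r3, r6 ; 0/65535/13/0/0/1/1
#10 and  r4, r4, r4 ; 0/65535/13/0/0/1/1

1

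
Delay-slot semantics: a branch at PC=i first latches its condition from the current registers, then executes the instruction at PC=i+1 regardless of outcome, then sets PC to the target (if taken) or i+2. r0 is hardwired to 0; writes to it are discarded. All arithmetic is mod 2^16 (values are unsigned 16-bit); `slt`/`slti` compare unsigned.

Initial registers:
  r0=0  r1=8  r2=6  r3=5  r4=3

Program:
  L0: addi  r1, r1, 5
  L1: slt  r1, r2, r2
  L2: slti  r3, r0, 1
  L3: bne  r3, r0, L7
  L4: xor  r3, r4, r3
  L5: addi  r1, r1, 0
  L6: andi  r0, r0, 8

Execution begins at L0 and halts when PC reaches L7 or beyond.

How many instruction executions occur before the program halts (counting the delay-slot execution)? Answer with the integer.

5

  step pc=0: addi  r1, r1, 5  regs=(0,13,6,5,3)
  step pc=1: slt  r1, r2, r2  regs=(0,0,6,5,3)
  step pc=2: slti  r3, r0, 1  regs=(0,0,6,1,3)
  step pc=3: bne  r3, r0, L7  cond=T  regs=(0,0,6,1,3)
  step pc=4: xor  r3, r4, r3  regs=(0,0,6,2,3)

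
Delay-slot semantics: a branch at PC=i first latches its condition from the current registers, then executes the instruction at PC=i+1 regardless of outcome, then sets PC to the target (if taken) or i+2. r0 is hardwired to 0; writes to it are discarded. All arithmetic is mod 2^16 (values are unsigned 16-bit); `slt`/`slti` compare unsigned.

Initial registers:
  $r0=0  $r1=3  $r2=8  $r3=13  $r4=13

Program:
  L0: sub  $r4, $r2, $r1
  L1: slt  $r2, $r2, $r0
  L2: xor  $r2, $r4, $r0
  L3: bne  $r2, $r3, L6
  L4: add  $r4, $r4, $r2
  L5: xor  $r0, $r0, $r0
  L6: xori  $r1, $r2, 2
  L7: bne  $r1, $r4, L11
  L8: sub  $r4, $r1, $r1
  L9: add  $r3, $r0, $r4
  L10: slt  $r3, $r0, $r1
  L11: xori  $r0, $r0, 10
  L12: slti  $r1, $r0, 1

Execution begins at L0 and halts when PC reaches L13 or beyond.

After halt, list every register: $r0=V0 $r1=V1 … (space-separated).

[0] sub  $r4, $r2, $r1  →  {$r0:0, $r1:3, $r2:8, $r3:13, $r4:5}
[1] slt  $r2, $r2, $r0  →  {$r0:0, $r1:3, $r2:0, $r3:13, $r4:5}
[2] xor  $r2, $r4, $r0  →  {$r0:0, $r1:3, $r2:5, $r3:13, $r4:5}
[3] bne  $r2, $r3, L6  →  {$r0:0, $r1:3, $r2:5, $r3:13, $r4:5}  ⟨branch taken⟩
[4] add  $r4, $r4, $r2  →  {$r0:0, $r1:3, $r2:5, $r3:13, $r4:10}
[6] xori  $r1, $r2, 2  →  {$r0:0, $r1:7, $r2:5, $r3:13, $r4:10}
[7] bne  $r1, $r4, L11  →  {$r0:0, $r1:7, $r2:5, $r3:13, $r4:10}  ⟨branch taken⟩
[8] sub  $r4, $r1, $r1  →  {$r0:0, $r1:7, $r2:5, $r3:13, $r4:0}
[11] xori  $r0, $r0, 10  →  {$r0:0, $r1:7, $r2:5, $r3:13, $r4:0}
[12] slti  $r1, $r0, 1  →  {$r0:0, $r1:1, $r2:5, $r3:13, $r4:0}

$r0=0 $r1=1 $r2=5 $r3=13 $r4=0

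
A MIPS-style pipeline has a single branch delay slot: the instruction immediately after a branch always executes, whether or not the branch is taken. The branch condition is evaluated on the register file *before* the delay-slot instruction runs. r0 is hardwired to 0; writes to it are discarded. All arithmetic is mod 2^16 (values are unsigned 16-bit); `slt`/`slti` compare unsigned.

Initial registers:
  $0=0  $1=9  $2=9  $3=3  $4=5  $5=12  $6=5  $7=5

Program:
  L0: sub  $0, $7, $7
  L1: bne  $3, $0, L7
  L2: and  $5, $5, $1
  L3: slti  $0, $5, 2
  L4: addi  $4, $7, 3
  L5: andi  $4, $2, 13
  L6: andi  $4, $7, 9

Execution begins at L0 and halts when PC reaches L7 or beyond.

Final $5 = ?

8

PC=0  sub  $0, $7, $7        | $0=0 $1=9 $2=9 $3=3 $4=5 $5=12 $6=5 $7=5
PC=1  bne  $3, $0, L7        | $0=0 $1=9 $2=9 $3=3 $4=5 $5=12 $6=5 $7=5  [TAKEN]
PC=2  and  $5, $5, $1        | $0=0 $1=9 $2=9 $3=3 $4=5 $5=8 $6=5 $7=5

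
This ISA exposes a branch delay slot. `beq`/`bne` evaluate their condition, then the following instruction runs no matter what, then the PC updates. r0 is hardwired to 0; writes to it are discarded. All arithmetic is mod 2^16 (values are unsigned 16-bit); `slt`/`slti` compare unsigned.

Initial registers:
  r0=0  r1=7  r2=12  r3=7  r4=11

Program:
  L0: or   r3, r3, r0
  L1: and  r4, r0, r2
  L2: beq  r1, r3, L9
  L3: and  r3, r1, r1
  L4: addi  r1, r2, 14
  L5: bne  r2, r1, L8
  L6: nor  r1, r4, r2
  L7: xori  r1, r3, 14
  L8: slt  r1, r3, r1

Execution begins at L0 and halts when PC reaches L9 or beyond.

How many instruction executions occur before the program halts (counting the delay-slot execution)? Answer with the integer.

4

PC=0  or   r3, r3, r0        | r0=0 r1=7 r2=12 r3=7 r4=11
PC=1  and  r4, r0, r2        | r0=0 r1=7 r2=12 r3=7 r4=0
PC=2  beq  r1, r3, L9        | r0=0 r1=7 r2=12 r3=7 r4=0  [TAKEN]
PC=3  and  r3, r1, r1        | r0=0 r1=7 r2=12 r3=7 r4=0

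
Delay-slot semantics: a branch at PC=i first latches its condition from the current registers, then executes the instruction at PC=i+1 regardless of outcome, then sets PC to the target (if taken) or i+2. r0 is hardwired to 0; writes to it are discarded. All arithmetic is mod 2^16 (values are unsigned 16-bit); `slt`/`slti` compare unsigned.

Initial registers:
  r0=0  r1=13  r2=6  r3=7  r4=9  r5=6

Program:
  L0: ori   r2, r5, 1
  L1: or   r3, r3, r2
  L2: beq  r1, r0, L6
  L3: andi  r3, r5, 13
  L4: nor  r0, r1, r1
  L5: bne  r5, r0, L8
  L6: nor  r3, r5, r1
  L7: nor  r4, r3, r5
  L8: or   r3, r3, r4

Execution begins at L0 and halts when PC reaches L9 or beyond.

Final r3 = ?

65529

  step pc=0: ori   r2, r5, 1  regs=(0,13,7,7,9,6)
  step pc=1: or   r3, r3, r2  regs=(0,13,7,7,9,6)
  step pc=2: beq  r1, r0, L6  cond=F  regs=(0,13,7,7,9,6)
  step pc=3: andi  r3, r5, 13  regs=(0,13,7,4,9,6)
  step pc=4: nor  r0, r1, r1  regs=(0,13,7,4,9,6)
  step pc=5: bne  r5, r0, L8  cond=T  regs=(0,13,7,4,9,6)
  step pc=6: nor  r3, r5, r1  regs=(0,13,7,65520,9,6)
  step pc=8: or   r3, r3, r4  regs=(0,13,7,65529,9,6)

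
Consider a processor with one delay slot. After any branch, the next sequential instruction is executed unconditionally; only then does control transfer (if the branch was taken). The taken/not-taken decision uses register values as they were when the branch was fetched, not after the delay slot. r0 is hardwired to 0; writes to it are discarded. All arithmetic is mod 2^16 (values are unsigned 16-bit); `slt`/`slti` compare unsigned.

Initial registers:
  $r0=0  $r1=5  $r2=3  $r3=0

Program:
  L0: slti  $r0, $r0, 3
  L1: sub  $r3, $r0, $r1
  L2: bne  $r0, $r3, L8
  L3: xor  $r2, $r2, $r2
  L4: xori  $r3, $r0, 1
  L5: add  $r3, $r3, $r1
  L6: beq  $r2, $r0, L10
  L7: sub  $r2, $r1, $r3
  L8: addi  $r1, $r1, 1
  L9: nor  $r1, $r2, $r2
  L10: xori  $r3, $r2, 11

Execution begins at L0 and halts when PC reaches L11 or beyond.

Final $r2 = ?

0

[0] slti  $r0, $r0, 3  →  {$r0:0, $r1:5, $r2:3, $r3:0}
[1] sub  $r3, $r0, $r1  →  {$r0:0, $r1:5, $r2:3, $r3:65531}
[2] bne  $r0, $r3, L8  →  {$r0:0, $r1:5, $r2:3, $r3:65531}  ⟨branch taken⟩
[3] xor  $r2, $r2, $r2  →  {$r0:0, $r1:5, $r2:0, $r3:65531}
[8] addi  $r1, $r1, 1  →  {$r0:0, $r1:6, $r2:0, $r3:65531}
[9] nor  $r1, $r2, $r2  →  {$r0:0, $r1:65535, $r2:0, $r3:65531}
[10] xori  $r3, $r2, 11  →  {$r0:0, $r1:65535, $r2:0, $r3:11}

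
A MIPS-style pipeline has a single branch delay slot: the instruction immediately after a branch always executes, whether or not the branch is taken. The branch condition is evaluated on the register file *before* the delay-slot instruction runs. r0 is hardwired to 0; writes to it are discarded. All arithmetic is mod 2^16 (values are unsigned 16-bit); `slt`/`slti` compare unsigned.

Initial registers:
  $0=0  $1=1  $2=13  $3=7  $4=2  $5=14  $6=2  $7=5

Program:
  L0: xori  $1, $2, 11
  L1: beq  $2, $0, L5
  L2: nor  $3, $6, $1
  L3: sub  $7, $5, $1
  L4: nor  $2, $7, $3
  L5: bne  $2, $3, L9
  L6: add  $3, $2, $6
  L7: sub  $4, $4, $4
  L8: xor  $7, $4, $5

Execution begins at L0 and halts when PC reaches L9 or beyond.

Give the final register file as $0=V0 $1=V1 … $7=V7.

$0=0 $1=6 $2=6 $3=8 $4=2 $5=14 $6=2 $7=8

#0 xori  $1, $2, 11 ; 0/6/13/7/2/14/2/5
#1 beq  $2, $0, L5 ; 0/6/13/7/2/14/2/5 ; →fallthru
#2 nor  $3, $6, $1 ; 0/6/13/65529/2/14/2/5
#3 sub  $7, $5, $1 ; 0/6/13/65529/2/14/2/8
#4 nor  $2, $7, $3 ; 0/6/6/65529/2/14/2/8
#5 bne  $2, $3, L9 ; 0/6/6/65529/2/14/2/8 ; →target
#6 add  $3, $2, $6 ; 0/6/6/8/2/14/2/8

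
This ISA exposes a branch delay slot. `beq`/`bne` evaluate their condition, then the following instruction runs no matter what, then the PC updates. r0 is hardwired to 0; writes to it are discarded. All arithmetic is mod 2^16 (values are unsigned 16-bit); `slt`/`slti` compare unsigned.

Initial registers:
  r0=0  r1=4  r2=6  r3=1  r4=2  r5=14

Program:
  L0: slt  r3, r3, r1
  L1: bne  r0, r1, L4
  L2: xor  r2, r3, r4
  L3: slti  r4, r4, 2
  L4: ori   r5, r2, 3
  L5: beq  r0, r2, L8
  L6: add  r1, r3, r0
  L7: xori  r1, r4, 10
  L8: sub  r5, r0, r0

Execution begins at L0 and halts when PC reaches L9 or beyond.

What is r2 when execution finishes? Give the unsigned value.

#0 slt  r3, r3, r1 ; 0/4/6/1/2/14
#1 bne  r0, r1, L4 ; 0/4/6/1/2/14 ; →target
#2 xor  r2, r3, r4 ; 0/4/3/1/2/14
#4 ori   r5, r2, 3 ; 0/4/3/1/2/3
#5 beq  r0, r2, L8 ; 0/4/3/1/2/3 ; →fallthru
#6 add  r1, r3, r0 ; 0/1/3/1/2/3
#7 xori  r1, r4, 10 ; 0/8/3/1/2/3
#8 sub  r5, r0, r0 ; 0/8/3/1/2/0

3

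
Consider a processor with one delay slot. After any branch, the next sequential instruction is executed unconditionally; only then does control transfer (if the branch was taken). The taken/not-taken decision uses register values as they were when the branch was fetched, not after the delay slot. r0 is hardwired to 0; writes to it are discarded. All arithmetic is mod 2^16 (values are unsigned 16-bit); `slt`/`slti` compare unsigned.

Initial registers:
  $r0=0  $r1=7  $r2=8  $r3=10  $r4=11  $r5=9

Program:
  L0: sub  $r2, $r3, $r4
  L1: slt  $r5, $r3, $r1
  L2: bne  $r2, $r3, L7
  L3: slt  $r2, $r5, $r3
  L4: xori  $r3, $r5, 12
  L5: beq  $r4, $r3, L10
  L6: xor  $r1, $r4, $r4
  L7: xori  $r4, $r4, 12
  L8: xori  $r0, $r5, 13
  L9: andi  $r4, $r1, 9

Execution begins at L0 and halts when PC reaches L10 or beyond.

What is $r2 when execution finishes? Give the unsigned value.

1

#0 sub  $r2, $r3, $r4 ; 0/7/65535/10/11/9
#1 slt  $r5, $r3, $r1 ; 0/7/65535/10/11/0
#2 bne  $r2, $r3, L7 ; 0/7/65535/10/11/0 ; →target
#3 slt  $r2, $r5, $r3 ; 0/7/1/10/11/0
#7 xori  $r4, $r4, 12 ; 0/7/1/10/7/0
#8 xori  $r0, $r5, 13 ; 0/7/1/10/7/0
#9 andi  $r4, $r1, 9 ; 0/7/1/10/1/0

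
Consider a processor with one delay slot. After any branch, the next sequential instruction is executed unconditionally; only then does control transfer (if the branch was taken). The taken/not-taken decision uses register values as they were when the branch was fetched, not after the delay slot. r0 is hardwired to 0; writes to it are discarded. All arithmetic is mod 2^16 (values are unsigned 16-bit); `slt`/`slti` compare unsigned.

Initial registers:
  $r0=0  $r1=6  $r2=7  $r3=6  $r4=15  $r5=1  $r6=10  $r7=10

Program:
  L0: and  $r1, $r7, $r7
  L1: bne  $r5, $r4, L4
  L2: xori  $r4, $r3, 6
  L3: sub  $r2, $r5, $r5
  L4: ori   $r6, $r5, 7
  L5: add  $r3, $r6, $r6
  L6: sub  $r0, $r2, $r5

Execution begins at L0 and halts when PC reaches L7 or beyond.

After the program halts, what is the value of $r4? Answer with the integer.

PC=0  and  $r1, $r7, $r7     | $r0=0 $r1=10 $r2=7 $r3=6 $r4=15 $r5=1 $r6=10 $r7=10
PC=1  bne  $r5, $r4, L4      | $r0=0 $r1=10 $r2=7 $r3=6 $r4=15 $r5=1 $r6=10 $r7=10  [TAKEN]
PC=2  xori  $r4, $r3, 6      | $r0=0 $r1=10 $r2=7 $r3=6 $r4=0 $r5=1 $r6=10 $r7=10
PC=4  ori   $r6, $r5, 7      | $r0=0 $r1=10 $r2=7 $r3=6 $r4=0 $r5=1 $r6=7 $r7=10
PC=5  add  $r3, $r6, $r6     | $r0=0 $r1=10 $r2=7 $r3=14 $r4=0 $r5=1 $r6=7 $r7=10
PC=6  sub  $r0, $r2, $r5     | $r0=0 $r1=10 $r2=7 $r3=14 $r4=0 $r5=1 $r6=7 $r7=10

0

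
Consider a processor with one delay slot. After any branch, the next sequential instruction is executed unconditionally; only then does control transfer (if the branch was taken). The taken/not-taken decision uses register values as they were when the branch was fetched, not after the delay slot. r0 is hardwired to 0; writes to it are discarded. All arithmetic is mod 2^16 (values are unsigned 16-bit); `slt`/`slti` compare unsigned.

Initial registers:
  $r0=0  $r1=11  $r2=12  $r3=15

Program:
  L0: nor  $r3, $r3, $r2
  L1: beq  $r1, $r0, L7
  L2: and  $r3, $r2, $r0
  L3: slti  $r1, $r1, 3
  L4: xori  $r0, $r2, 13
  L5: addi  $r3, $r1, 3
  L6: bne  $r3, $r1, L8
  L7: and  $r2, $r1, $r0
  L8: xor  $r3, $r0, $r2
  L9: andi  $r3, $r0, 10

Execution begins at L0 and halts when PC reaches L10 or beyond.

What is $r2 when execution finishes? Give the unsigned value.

#0 nor  $r3, $r3, $r2 ; 0/11/12/65520
#1 beq  $r1, $r0, L7 ; 0/11/12/65520 ; →fallthru
#2 and  $r3, $r2, $r0 ; 0/11/12/0
#3 slti  $r1, $r1, 3 ; 0/0/12/0
#4 xori  $r0, $r2, 13 ; 0/0/12/0
#5 addi  $r3, $r1, 3 ; 0/0/12/3
#6 bne  $r3, $r1, L8 ; 0/0/12/3 ; →target
#7 and  $r2, $r1, $r0 ; 0/0/0/3
#8 xor  $r3, $r0, $r2 ; 0/0/0/0
#9 andi  $r3, $r0, 10 ; 0/0/0/0

0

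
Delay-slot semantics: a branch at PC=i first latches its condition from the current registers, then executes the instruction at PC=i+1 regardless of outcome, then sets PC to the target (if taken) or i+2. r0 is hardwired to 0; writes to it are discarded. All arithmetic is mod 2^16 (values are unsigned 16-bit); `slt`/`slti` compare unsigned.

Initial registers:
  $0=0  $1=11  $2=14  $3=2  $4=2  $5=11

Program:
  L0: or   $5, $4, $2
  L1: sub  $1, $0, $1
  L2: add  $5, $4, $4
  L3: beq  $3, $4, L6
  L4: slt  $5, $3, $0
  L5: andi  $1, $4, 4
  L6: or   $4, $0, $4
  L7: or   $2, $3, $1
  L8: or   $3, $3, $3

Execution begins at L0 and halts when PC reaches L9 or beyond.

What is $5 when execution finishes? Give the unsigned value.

0

  step pc=0: or   $5, $4, $2  regs=(0,11,14,2,2,14)
  step pc=1: sub  $1, $0, $1  regs=(0,65525,14,2,2,14)
  step pc=2: add  $5, $4, $4  regs=(0,65525,14,2,2,4)
  step pc=3: beq  $3, $4, L6  cond=T  regs=(0,65525,14,2,2,4)
  step pc=4: slt  $5, $3, $0  regs=(0,65525,14,2,2,0)
  step pc=6: or   $4, $0, $4  regs=(0,65525,14,2,2,0)
  step pc=7: or   $2, $3, $1  regs=(0,65525,65527,2,2,0)
  step pc=8: or   $3, $3, $3  regs=(0,65525,65527,2,2,0)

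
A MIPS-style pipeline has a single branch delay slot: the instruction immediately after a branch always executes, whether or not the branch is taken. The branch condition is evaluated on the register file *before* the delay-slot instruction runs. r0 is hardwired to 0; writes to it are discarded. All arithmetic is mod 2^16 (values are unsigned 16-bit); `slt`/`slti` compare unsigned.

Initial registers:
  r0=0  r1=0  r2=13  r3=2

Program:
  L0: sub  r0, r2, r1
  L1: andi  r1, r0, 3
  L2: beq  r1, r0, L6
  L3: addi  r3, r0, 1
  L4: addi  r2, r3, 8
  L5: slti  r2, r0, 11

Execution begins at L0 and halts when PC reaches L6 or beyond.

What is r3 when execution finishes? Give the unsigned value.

1

#0 sub  r0, r2, r1 ; 0/0/13/2
#1 andi  r1, r0, 3 ; 0/0/13/2
#2 beq  r1, r0, L6 ; 0/0/13/2 ; →target
#3 addi  r3, r0, 1 ; 0/0/13/1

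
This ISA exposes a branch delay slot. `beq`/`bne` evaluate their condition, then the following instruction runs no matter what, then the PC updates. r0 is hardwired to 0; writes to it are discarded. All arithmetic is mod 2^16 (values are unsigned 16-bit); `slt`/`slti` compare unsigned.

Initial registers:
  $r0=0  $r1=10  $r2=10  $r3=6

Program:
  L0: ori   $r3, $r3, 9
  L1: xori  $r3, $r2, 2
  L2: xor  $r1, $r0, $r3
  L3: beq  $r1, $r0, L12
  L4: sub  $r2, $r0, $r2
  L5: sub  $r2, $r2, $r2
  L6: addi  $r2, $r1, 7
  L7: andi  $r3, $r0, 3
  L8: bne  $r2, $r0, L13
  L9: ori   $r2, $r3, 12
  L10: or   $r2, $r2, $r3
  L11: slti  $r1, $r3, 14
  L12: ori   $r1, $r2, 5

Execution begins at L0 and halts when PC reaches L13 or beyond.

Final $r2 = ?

  step pc=0: ori   $r3, $r3, 9  regs=(0,10,10,15)
  step pc=1: xori  $r3, $r2, 2  regs=(0,10,10,8)
  step pc=2: xor  $r1, $r0, $r3  regs=(0,8,10,8)
  step pc=3: beq  $r1, $r0, L12  cond=F  regs=(0,8,10,8)
  step pc=4: sub  $r2, $r0, $r2  regs=(0,8,65526,8)
  step pc=5: sub  $r2, $r2, $r2  regs=(0,8,0,8)
  step pc=6: addi  $r2, $r1, 7  regs=(0,8,15,8)
  step pc=7: andi  $r3, $r0, 3  regs=(0,8,15,0)
  step pc=8: bne  $r2, $r0, L13  cond=T  regs=(0,8,15,0)
  step pc=9: ori   $r2, $r3, 12  regs=(0,8,12,0)

12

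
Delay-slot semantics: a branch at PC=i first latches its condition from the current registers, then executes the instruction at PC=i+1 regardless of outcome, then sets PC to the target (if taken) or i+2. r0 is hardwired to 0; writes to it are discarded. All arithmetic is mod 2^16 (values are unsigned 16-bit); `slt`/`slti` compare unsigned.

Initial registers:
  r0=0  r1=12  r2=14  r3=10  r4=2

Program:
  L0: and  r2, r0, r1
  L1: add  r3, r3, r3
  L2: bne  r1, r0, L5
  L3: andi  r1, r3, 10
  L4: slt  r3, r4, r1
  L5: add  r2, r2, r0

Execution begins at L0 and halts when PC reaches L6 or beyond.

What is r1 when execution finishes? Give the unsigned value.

[0] and  r2, r0, r1  →  {r0:0, r1:12, r2:0, r3:10, r4:2}
[1] add  r3, r3, r3  →  {r0:0, r1:12, r2:0, r3:20, r4:2}
[2] bne  r1, r0, L5  →  {r0:0, r1:12, r2:0, r3:20, r4:2}  ⟨branch taken⟩
[3] andi  r1, r3, 10  →  {r0:0, r1:0, r2:0, r3:20, r4:2}
[5] add  r2, r2, r0  →  {r0:0, r1:0, r2:0, r3:20, r4:2}

0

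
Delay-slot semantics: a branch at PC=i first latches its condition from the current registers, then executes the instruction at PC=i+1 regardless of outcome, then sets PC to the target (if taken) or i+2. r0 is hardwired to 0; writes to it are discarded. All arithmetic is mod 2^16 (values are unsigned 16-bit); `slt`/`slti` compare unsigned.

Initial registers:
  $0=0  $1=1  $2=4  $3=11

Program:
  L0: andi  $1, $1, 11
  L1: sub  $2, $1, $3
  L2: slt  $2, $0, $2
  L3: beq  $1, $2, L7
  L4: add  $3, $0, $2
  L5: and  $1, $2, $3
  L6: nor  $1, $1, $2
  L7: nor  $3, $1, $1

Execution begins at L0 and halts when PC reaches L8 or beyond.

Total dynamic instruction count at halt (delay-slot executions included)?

6

  step pc=0: andi  $1, $1, 11  regs=(0,1,4,11)
  step pc=1: sub  $2, $1, $3  regs=(0,1,65526,11)
  step pc=2: slt  $2, $0, $2  regs=(0,1,1,11)
  step pc=3: beq  $1, $2, L7  cond=T  regs=(0,1,1,11)
  step pc=4: add  $3, $0, $2  regs=(0,1,1,1)
  step pc=7: nor  $3, $1, $1  regs=(0,1,1,65534)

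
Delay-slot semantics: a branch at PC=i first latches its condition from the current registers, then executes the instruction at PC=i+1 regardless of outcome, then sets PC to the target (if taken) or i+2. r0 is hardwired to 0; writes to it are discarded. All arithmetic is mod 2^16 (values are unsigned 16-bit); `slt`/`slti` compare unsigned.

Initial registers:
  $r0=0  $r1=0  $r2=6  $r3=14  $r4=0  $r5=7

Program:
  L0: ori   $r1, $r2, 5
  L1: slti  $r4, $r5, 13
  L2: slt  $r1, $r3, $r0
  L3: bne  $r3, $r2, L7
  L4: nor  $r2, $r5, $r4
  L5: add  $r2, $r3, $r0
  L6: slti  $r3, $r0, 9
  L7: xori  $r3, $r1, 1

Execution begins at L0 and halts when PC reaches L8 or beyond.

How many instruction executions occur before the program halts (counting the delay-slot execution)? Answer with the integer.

PC=0  ori   $r1, $r2, 5      | $r0=0 $r1=7 $r2=6 $r3=14 $r4=0 $r5=7
PC=1  slti  $r4, $r5, 13     | $r0=0 $r1=7 $r2=6 $r3=14 $r4=1 $r5=7
PC=2  slt  $r1, $r3, $r0     | $r0=0 $r1=0 $r2=6 $r3=14 $r4=1 $r5=7
PC=3  bne  $r3, $r2, L7      | $r0=0 $r1=0 $r2=6 $r3=14 $r4=1 $r5=7  [TAKEN]
PC=4  nor  $r2, $r5, $r4     | $r0=0 $r1=0 $r2=65528 $r3=14 $r4=1 $r5=7
PC=7  xori  $r3, $r1, 1      | $r0=0 $r1=0 $r2=65528 $r3=1 $r4=1 $r5=7

6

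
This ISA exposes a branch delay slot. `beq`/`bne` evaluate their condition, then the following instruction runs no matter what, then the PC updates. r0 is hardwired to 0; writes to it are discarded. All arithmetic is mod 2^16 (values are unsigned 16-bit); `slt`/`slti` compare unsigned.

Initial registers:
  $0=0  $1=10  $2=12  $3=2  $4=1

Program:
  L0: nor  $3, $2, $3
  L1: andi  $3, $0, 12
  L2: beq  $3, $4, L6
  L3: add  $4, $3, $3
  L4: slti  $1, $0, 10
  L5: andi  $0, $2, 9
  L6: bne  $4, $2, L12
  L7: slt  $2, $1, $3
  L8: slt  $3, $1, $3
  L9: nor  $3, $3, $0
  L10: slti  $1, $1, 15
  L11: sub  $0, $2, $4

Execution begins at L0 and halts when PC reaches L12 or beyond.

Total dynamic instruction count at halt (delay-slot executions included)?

  step pc=0: nor  $3, $2, $3  regs=(0,10,12,65521,1)
  step pc=1: andi  $3, $0, 12  regs=(0,10,12,0,1)
  step pc=2: beq  $3, $4, L6  cond=F  regs=(0,10,12,0,1)
  step pc=3: add  $4, $3, $3  regs=(0,10,12,0,0)
  step pc=4: slti  $1, $0, 10  regs=(0,1,12,0,0)
  step pc=5: andi  $0, $2, 9  regs=(0,1,12,0,0)
  step pc=6: bne  $4, $2, L12  cond=T  regs=(0,1,12,0,0)
  step pc=7: slt  $2, $1, $3  regs=(0,1,0,0,0)

8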